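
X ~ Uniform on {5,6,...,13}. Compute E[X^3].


E[X^3] = (1/9) * sum(x^3 for x=5..13)
= 8181/9 = 909

909


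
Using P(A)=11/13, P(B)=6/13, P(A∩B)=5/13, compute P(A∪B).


P(A∪B) = P(A) + P(B) - P(A∩B)
= 11/13 + 6/13 - 5/13 = 12/13

12/13


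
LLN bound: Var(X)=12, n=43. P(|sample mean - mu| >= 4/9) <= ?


Var(Xbar) = Var(X)/n = 12/43
Chebyshev: P(|Xbar-mu| >= 4/9) <= Var(Xbar)/(4/9)^2 = (12/43)/(16/81) = 243/172
Bound exceeds 1, so trivial bound: 1

1


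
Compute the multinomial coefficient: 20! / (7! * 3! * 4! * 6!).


20! = 2432902008176640000
Denominator: 7!=5040 * 3!=6 * 4!=24 * 6!=720
Coefficient = 2432902008176640000 / 522547200 = 4655851200

4655851200


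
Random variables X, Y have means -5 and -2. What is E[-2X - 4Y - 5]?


E[-2X - 4Y - 5] = -2*E[X] - 4*E[Y] - 5
= (-2)*(-5) + (-4)*(-2) + (-5)
= 10 + 8 - 5 = 13

13


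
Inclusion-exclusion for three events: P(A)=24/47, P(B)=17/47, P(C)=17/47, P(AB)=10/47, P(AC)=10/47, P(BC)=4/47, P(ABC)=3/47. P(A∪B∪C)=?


P(A∪B∪C) = P(A)+P(B)+P(C) - P(AB)-P(AC)-P(BC) + P(ABC)
= 24/47+17/47+17/47 - 10/47-10/47-4/47 + 3/47
= 37/47

37/47


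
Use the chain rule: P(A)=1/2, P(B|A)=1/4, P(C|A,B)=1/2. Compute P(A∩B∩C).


P(A∩B∩C) = P(A) * P(B|A) * P(C|A∩B)
= 1/2 * 1/4 * 1/2
= 1/8 * 1/2 = 1/16

1/16


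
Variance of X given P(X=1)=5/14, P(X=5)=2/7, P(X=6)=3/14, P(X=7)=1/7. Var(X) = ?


E[X] = 57/14, E[X^2] = 311/14
Var(X) = E[X^2] - (E[X])^2 = 311/14 - (57/14)^2 = 1105/196

1105/196


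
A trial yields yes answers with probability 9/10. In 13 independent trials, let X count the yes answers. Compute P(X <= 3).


P(X<=3) = P(X=0) + P(X=1) + P(X=2) + P(X=3)
= 1/10000000000000 + 117/10000000000000 + 3159/5000000000000 + 104247/5000000000000
= 21493/1000000000000

21493/1000000000000


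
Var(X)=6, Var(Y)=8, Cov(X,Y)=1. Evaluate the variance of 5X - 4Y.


Var(5X - 4Y) = 5^2*Var(X) + (-4)^2*Var(Y) + 2*5*(-4)*Cov(X,Y)
= 25*6 + 16*8 - 40*1
= 150 + 128 - 40 = 238

238


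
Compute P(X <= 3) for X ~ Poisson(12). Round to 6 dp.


P(X<=3) = e^(-12)*12^0/0! + e^(-12)*12^1/1! + e^(-12)*12^2/2! + e^(-12)*12^3/3!
≈ 0.0000061442 + 0.0000737305 + 0.0004423833 + 0.0017695332
= 0.0022917912
≈ 0.002292

0.002292


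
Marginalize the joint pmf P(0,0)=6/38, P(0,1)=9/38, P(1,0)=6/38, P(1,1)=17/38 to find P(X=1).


P(X=1) = P(1,0)+P(1,1) = 6/38 + 17/38 = 23/38

23/38


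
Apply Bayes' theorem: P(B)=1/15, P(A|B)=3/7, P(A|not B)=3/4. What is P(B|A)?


P(A) = P(A|B)P(B) + P(A|B')P(B') = 3/7*1/15 + 3/4*14/15 = 51/70
P(B|A) = P(A|B)P(B)/P(A) = (1/35)/(51/70) = 2/51

2/51


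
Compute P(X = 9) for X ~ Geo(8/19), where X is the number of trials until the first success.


P(X=9) = (1-p)^8 * p = (11/19)^8 * 8/19
= 214358881/16983563041 * 8/19 = 1714871048/322687697779

1714871048/322687697779


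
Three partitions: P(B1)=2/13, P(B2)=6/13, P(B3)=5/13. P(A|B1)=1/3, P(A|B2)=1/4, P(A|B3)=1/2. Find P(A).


P(A) = P(A|B1)P(B1) + P(A|B2)P(B2) + P(A|B3)P(B3)
= 1/3*2/13 + 1/4*6/13 + 1/2*5/13
= 2/39 + 3/26 + 5/26 = 14/39

14/39


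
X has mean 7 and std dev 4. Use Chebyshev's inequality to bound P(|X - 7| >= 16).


k = 16/4 = 4
Chebyshev: P(|X-mu| >= k*sigma) <= 1/k^2 = 1/4^2 = 1/16

1/16


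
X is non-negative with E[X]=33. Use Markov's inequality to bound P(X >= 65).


Markov: P(X >= a) <= E[X]/a
P(X >= 65) <= 33/65

33/65


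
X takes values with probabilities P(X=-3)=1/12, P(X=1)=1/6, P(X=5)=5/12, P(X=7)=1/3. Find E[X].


E[X] = sum(x * P(x))
= -3*1/12 + 1*1/6 + 5*5/12 + 7*1/3
= 13/3

13/3


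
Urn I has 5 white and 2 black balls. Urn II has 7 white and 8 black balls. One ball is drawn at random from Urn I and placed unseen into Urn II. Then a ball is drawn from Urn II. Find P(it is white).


P(transfer white) = 5/7; P(transfer black) = 2/7
If white transferred: Urn II has 8 white of 16, so P(white|white moved) = 1/2
If black transferred: Urn II has 7 white of 16, so P(white|black moved) = 7/16
By total probability: P(white) = 5/7*1/2 + 2/7*7/16 = 27/56

27/56


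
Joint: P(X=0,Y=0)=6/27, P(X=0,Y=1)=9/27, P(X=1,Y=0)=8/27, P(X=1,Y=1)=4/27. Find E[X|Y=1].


P(Y=1) = 13/27
E[X|Y=1] = (0*9 + 1*4)/13 = 4/13

4/13


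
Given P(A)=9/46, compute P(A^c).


P(A') = 1 - P(A) = 1 - 9/46 = 37/46

37/46


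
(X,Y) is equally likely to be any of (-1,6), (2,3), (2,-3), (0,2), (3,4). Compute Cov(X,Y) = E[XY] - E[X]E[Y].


E[X]=6/5, E[Y]=12/5, E[XY]=6/5
Cov(X,Y) = E[XY] - E[X]E[Y] = 6/5 - 6/5*12/5 = -42/25

-42/25


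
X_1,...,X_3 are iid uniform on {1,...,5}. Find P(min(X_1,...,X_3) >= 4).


P(min >= 4) = P(all X_i >= 4) = (P(X_1 >= 4))^3
= (2/5)^3 = 8/125

8/125


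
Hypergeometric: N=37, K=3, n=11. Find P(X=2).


P(X=2) = C(3,2)*C(34,9) / C(37,11)
= 3*52451256 / 854992152
= 157353768/854992152 = 143/777

143/777


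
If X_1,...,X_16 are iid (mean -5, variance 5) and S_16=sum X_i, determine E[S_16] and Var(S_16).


E[S_n] = n*mu = 16*-5 = -80
Var(S_n) = n*sigma^2 = 16*5 = 80

E[S_16]=-80, Var(S_16)=80


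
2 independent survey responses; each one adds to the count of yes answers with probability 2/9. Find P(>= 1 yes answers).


P(at least one) = 1 - P(none)
P(none) = (1 - 2/9)^2 = (7/9)^2 = 49/81
P(at least one) = 1 - 49/81 = 32/81

32/81


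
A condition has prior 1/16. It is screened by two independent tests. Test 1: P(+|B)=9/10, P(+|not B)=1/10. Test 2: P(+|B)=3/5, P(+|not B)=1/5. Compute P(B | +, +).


After test 1: P(+) = 9/10*1/16 + 1/10*15/16 = 3/20
P(B|+) = (9/160)/(3/20) = 3/8
After test 2 (use post1 as new prior): P(+) = 3/5*3/8 + 1/5*5/8 = 7/20
P(B|+,+) = (9/40)/(7/20) = 9/14

9/14


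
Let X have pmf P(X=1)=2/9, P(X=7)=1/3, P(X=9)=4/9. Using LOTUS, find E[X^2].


E[X^2] = sum(g(x)*P(x))
= 1*2/9 + 49*1/3 + 81*4/9
= 473/9

473/9


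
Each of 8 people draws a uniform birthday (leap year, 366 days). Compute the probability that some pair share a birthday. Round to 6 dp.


P(all different) = prod((366-i)/366 for i=0..7) = 0.925861
P(at least one match) = 1 - 0.925861 = 0.074139

0.074139


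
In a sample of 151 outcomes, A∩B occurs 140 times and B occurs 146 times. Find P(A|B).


P(A|B) = P(A∩B)/P(B) = (140/151)/(146/151) = 140/146 = 70/73

70/73


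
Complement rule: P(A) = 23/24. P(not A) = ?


P(A') = 1 - P(A) = 1 - 23/24 = 1/24

1/24


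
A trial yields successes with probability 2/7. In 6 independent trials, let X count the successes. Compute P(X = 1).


P(X=1) = C(6,1) * p^1 * (1-p)^5
= 6 * 2/7 * 3125/16807
= 37500/117649

37500/117649


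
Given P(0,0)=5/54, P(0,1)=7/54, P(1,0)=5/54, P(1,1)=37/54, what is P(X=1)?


P(X=1) = P(1,0)+P(1,1) = 5/54 + 37/54 = 42/54 = 7/9

7/9


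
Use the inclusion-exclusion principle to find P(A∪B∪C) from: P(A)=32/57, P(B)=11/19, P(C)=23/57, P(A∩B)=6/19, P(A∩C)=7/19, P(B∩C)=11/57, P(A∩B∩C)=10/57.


P(A∪B∪C) = P(A)+P(B)+P(C) - P(AB)-P(AC)-P(BC) + P(ABC)
= 32/57+11/19+23/57 - 6/19-7/19-11/57 + 10/57
= 16/19

16/19


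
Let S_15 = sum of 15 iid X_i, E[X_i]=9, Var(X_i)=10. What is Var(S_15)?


By independence, Var(S_n) = n*Var(X_1) = 15*10 = 150

150


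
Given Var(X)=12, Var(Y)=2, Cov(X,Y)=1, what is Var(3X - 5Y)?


Var(3X - 5Y) = 3^2*Var(X) + (-5)^2*Var(Y) + 2*3*(-5)*Cov(X,Y)
= 9*12 + 25*2 - 30*1
= 108 + 50 - 30 = 128

128


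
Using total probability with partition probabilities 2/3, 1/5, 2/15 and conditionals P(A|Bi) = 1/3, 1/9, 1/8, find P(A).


P(A) = P(A|B1)P(B1) + P(A|B2)P(B2) + P(A|B3)P(B3)
= 1/3*2/3 + 1/9*1/5 + 1/8*2/15
= 2/9 + 1/45 + 1/60 = 47/180

47/180


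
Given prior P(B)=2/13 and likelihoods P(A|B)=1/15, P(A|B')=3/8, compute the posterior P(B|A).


P(A) = P(A|B)P(B) + P(A|B')P(B') = 1/15*2/13 + 3/8*11/13 = 511/1560
P(B|A) = P(A|B)P(B)/P(A) = (2/195)/(511/1560) = 16/511

16/511


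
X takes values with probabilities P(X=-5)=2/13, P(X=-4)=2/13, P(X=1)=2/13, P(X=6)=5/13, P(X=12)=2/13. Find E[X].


E[X] = sum(x * P(x))
= -5*2/13 - 4*2/13 + 1*2/13 + 6*5/13 + 12*2/13
= 38/13

38/13


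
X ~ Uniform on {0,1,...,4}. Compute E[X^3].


E[X^3] = (1/5) * sum(x^3 for x=0..4)
= 100/5 = 20

20


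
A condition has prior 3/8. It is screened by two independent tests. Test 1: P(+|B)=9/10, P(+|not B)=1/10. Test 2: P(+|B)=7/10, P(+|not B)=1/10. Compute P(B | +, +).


After test 1: P(+) = 9/10*3/8 + 1/10*5/8 = 2/5
P(B|+) = (27/80)/(2/5) = 27/32
After test 2 (use post1 as new prior): P(+) = 7/10*27/32 + 1/10*5/32 = 97/160
P(B|+,+) = (189/320)/(97/160) = 189/194

189/194


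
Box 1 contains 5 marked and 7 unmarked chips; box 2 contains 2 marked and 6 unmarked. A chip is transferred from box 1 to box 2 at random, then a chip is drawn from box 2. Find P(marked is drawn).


P(transfer marked) = 5/12; P(transfer unmarked) = 7/12
If marked transferred: Urn II has 3 marked of 9, so P(marked|marked moved) = 1/3
If unmarked transferred: Urn II has 2 marked of 9, so P(marked|unmarked moved) = 2/9
By total probability: P(marked) = 5/12*1/3 + 7/12*2/9 = 29/108

29/108


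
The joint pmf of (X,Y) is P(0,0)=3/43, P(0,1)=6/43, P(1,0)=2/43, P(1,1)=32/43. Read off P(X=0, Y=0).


Read from table: P(X=0, Y=0) = 3/43

3/43


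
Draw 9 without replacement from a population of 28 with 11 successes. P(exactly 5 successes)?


P(X=5) = C(11,5)*C(17,4) / C(28,9)
= 462*2380 / 6906900
= 1099560/6906900 = 238/1495

238/1495


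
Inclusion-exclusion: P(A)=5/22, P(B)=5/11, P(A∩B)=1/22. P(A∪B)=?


P(A∪B) = P(A) + P(B) - P(A∩B)
= 5/22 + 5/11 - 1/22 = 7/11

7/11


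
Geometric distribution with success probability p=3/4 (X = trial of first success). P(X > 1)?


P(X > 1) = P(first 1 trials all fail) = (1-p)^1 = (1/4)^1 = 1/4

1/4


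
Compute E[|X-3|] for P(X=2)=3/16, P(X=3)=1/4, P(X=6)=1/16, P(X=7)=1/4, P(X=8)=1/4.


E[|X-3|] = sum(g(x)*P(x))
= 1*3/16 + 0*1/4 + 3*1/16 + 4*1/4 + 5*1/4
= 21/8

21/8


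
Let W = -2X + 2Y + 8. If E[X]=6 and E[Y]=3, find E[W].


E[-2X + 2Y + 8] = -2*E[X] + 2*E[Y] + 8
= (-2)*(6) + (2)*(3) + (8)
= -12 + 6 + 8 = 2

2


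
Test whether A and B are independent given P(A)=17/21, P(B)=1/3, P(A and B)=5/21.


P(A)*P(B) = 17/21*1/3 = 17/63
P(A∩B) = 5/21 != 17/63, so not independent

No, A and B are not independent


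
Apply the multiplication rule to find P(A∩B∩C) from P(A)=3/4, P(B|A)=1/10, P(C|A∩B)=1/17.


P(A∩B∩C) = P(A) * P(B|A) * P(C|A∩B)
= 3/4 * 1/10 * 1/17
= 3/40 * 1/17 = 3/680

3/680


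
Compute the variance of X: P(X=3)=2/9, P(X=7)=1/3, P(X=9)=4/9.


E[X] = 7, E[X^2] = 163/3
Var(X) = E[X^2] - (E[X])^2 = 163/3 - (7)^2 = 16/3

16/3


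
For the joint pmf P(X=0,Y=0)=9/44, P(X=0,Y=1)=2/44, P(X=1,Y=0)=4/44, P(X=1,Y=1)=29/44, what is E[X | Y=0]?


P(Y=0) = 13/44
E[X|Y=0] = (0*9 + 1*4)/13 = 4/13

4/13


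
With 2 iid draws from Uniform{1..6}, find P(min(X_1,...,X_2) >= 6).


P(min >= 6) = P(all X_i >= 6) = (P(X_1 >= 6))^2
= (1/6)^2 = 1/36

1/36


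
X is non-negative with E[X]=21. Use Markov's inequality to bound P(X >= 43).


Markov: P(X >= a) <= E[X]/a
P(X >= 43) <= 21/43

21/43


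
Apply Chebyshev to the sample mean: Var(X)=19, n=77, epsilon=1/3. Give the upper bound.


Var(Xbar) = Var(X)/n = 19/77
Chebyshev: P(|Xbar-mu| >= 1/3) <= Var(Xbar)/(1/3)^2 = (19/77)/(1/9) = 171/77
Bound exceeds 1, so trivial bound: 1

1


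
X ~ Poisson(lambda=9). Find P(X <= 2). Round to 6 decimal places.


P(X<=2) = e^(-9)*9^0/0! + e^(-9)*9^1/1! + e^(-9)*9^2/2!
≈ 0.0001234098 + 0.0011106882 + 0.0049980971
= 0.0062321951
≈ 0.006232

0.006232


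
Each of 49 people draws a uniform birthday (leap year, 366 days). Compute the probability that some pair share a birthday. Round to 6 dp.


P(all different) = prod((366-i)/366 for i=0..48) = 0.034553
P(at least one match) = 1 - 0.034553 = 0.965447

0.965447


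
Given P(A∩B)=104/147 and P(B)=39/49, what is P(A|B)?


P(A|B) = P(A∩B)/P(B) = (104/147)/(117/147) = 104/117 = 8/9

8/9


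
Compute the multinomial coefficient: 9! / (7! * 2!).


9! = 362880
Denominator: 7!=5040 * 2!=2
Coefficient = 362880 / 10080 = 36

36


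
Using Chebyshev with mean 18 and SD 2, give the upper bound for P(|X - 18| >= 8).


k = 8/2 = 4
Chebyshev: P(|X-mu| >= k*sigma) <= 1/k^2 = 1/4^2 = 1/16

1/16


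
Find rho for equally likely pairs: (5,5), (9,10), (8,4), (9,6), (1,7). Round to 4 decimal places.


Cov(X,Y) = 0.6400, Var(X) = 9.4400, Var(Y) = 4.2400
rho = Cov/(sqrt(VarX)*sqrt(VarY)) = 0.1012

0.1012


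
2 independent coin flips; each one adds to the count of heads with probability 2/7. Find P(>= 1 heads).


P(at least one) = 1 - P(none)
P(none) = (1 - 2/7)^2 = (5/7)^2 = 25/49
P(at least one) = 1 - 25/49 = 24/49

24/49


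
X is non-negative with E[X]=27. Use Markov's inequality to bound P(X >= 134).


Markov: P(X >= a) <= E[X]/a
P(X >= 134) <= 27/134

27/134


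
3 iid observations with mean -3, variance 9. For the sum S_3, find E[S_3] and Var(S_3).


E[S_n] = n*mu = 3*-3 = -9
Var(S_n) = n*sigma^2 = 3*9 = 27

E[S_3]=-9, Var(S_3)=27


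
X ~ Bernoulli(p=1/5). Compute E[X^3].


For Bernoulli: X in {0,1}
E[X^3] = 0^3*(1-1/5) + 1^3*1/5 = 1/5

1/5


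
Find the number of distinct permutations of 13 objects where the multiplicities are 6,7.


13! = 6227020800
Denominator: 6!=720 * 7!=5040
Coefficient = 6227020800 / 3628800 = 1716

1716


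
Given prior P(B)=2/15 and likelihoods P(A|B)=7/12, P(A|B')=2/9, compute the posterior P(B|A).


P(A) = P(A|B)P(B) + P(A|B')P(B') = 7/12*2/15 + 2/9*13/15 = 73/270
P(B|A) = P(A|B)P(B)/P(A) = (7/90)/(73/270) = 21/73

21/73


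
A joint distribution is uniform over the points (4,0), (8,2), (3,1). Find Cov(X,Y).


E[X]=5, E[Y]=1, E[XY]=19/3
Cov(X,Y) = E[XY] - E[X]E[Y] = 19/3 - 5*1 = 4/3

4/3


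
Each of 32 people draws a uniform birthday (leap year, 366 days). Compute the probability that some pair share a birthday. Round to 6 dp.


P(all different) = prod((366-i)/366 for i=0..31) = 0.247626
P(at least one match) = 1 - 0.247626 = 0.752374

0.752374


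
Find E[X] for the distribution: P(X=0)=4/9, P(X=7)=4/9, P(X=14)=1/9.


E[X] = sum(x * P(x))
= 0*4/9 + 7*4/9 + 14*1/9
= 14/3

14/3


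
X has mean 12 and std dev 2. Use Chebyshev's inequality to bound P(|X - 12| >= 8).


k = 8/2 = 4
Chebyshev: P(|X-mu| >= k*sigma) <= 1/k^2 = 1/4^2 = 1/16

1/16


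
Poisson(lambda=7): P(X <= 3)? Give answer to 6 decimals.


P(X<=3) = e^(-7)*7^0/0! + e^(-7)*7^1/1! + e^(-7)*7^2/2! + e^(-7)*7^3/3!
≈ 0.0009118820 + 0.0063831738 + 0.0223411082 + 0.0521292524
= 0.0817654164
≈ 0.081765

0.081765


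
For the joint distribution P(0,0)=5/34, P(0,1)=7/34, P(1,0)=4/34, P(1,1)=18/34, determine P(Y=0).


P(Y=0) = P(0,0)+P(1,0) = 5/34 + 4/34 = 9/34

9/34


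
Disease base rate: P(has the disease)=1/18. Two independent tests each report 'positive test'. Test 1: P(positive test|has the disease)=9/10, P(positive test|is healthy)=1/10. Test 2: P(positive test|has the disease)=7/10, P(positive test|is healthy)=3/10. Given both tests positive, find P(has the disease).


After test 1: P(+) = 9/10*1/18 + 1/10*17/18 = 13/90
P(B|+) = (1/20)/(13/90) = 9/26
After test 2 (use post1 as new prior): P(+) = 7/10*9/26 + 3/10*17/26 = 57/130
P(B|+,+) = (63/260)/(57/130) = 21/38

21/38


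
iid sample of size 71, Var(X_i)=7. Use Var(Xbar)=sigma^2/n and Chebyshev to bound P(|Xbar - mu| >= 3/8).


Var(Xbar) = Var(X)/n = 7/71
Chebyshev: P(|Xbar-mu| >= 3/8) <= Var(Xbar)/(3/8)^2 = (7/71)/(9/64) = 448/639

448/639


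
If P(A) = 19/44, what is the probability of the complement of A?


P(A') = 1 - P(A) = 1 - 19/44 = 25/44

25/44


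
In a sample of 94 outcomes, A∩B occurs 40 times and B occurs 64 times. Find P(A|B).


P(A|B) = P(A∩B)/P(B) = (40/94)/(64/94) = 40/64 = 5/8

5/8


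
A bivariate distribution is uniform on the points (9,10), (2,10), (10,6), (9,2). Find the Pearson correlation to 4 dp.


Cov(X,Y) = -5.5000, Var(X) = 10.2500, Var(Y) = 11.0000
rho = Cov/(sqrt(VarX)*sqrt(VarY)) = -0.5180

-0.5180


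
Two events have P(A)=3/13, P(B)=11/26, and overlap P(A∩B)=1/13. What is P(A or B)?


P(A∪B) = P(A) + P(B) - P(A∩B)
= 3/13 + 11/26 - 1/13 = 15/26

15/26


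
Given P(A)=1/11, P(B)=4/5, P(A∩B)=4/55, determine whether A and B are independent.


P(A)*P(B) = 1/11*4/5 = 4/55
P(A∩B) = 4/55, which equals P(A)P(B), so independent

Yes, A and B are independent


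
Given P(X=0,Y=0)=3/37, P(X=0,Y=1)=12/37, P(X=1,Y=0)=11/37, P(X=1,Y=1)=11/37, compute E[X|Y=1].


P(Y=1) = 23/37
E[X|Y=1] = (0*12 + 1*11)/23 = 11/23

11/23


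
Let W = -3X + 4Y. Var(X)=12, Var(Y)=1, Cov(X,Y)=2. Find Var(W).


Var(-3X + 4Y) = (-3)^2*Var(X) + 4^2*Var(Y) + 2*(-3)*4*Cov(X,Y)
= 9*12 + 16*1 - 24*2
= 108 + 16 - 48 = 76

76


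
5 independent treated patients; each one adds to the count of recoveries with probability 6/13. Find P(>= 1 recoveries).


P(at least one) = 1 - P(none)
P(none) = (1 - 6/13)^5 = (7/13)^5 = 16807/371293
P(at least one) = 1 - 16807/371293 = 354486/371293

354486/371293


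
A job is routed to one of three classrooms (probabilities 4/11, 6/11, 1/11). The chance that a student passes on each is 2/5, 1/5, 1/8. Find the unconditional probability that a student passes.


P(A) = P(A|B1)P(B1) + P(A|B2)P(B2) + P(A|B3)P(B3)
= 2/5*4/11 + 1/5*6/11 + 1/8*1/11
= 8/55 + 6/55 + 1/88 = 117/440

117/440


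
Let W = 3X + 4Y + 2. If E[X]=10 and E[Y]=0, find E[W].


E[3X + 4Y + 2] = 3*E[X] + 4*E[Y] + 2
= (3)*(10) + (4)*(0) + (2)
= 30 + 0 + 2 = 32

32


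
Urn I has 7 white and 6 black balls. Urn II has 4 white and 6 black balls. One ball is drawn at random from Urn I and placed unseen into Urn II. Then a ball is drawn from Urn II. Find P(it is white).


P(transfer white) = 7/13; P(transfer black) = 6/13
If white transferred: Urn II has 5 white of 11, so P(white|white moved) = 5/11
If black transferred: Urn II has 4 white of 11, so P(white|black moved) = 4/11
By total probability: P(white) = 7/13*5/11 + 6/13*4/11 = 59/143

59/143


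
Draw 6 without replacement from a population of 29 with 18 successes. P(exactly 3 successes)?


P(X=3) = C(18,3)*C(11,3) / C(29,6)
= 816*165 / 475020
= 134640/475020 = 748/2639

748/2639


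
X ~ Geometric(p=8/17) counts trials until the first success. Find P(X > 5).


P(X > 5) = P(first 5 trials all fail) = (1-p)^5 = (9/17)^5 = 59049/1419857

59049/1419857


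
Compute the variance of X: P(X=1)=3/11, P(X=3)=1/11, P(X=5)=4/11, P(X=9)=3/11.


E[X] = 53/11, E[X^2] = 355/11
Var(X) = E[X^2] - (E[X])^2 = 355/11 - (53/11)^2 = 1096/121

1096/121


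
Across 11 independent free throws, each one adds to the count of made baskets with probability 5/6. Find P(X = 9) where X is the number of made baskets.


P(X=9) = C(11,9) * p^9 * (1-p)^2
= 55 * 1953125/10077696 * 1/36
= 107421875/362797056

107421875/362797056


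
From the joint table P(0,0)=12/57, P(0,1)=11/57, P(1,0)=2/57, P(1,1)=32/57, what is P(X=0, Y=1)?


Read from table: P(X=0, Y=1) = 11/57

11/57


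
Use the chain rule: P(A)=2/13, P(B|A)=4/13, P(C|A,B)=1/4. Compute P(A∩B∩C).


P(A∩B∩C) = P(A) * P(B|A) * P(C|A∩B)
= 2/13 * 4/13 * 1/4
= 8/169 * 1/4 = 2/169

2/169


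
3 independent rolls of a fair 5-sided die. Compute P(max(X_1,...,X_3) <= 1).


P(max <= 1) = P(all X_i <= 1) = (P(X_1 <= 1))^3
= (1/5)^3 = 1/125

1/125


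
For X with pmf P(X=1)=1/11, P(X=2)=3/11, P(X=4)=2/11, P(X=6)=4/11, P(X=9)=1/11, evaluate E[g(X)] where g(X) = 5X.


E[5X] = sum(g(x)*P(x))
= 5*1/11 + 10*3/11 + 20*2/11 + 30*4/11 + 45*1/11
= 240/11

240/11


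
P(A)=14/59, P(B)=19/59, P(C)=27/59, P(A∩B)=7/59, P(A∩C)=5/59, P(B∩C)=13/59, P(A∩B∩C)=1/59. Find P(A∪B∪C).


P(A∪B∪C) = P(A)+P(B)+P(C) - P(AB)-P(AC)-P(BC) + P(ABC)
= 14/59+19/59+27/59 - 7/59-5/59-13/59 + 1/59
= 36/59

36/59


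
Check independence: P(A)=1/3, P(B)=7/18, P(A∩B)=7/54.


P(A)*P(B) = 1/3*7/18 = 7/54
P(A∩B) = 7/54, which equals P(A)P(B), so independent

Yes, A and B are independent


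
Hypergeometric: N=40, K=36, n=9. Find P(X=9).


P(X=9) = C(36,9)*C(4,0) / C(40,9)
= 94143280*1 / 273438880
= 94143280/273438880 = 6293/18278

6293/18278


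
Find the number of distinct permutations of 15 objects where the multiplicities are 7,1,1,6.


15! = 1307674368000
Denominator: 7!=5040 * 1!=1 * 1!=1 * 6!=720
Coefficient = 1307674368000 / 3628800 = 360360

360360


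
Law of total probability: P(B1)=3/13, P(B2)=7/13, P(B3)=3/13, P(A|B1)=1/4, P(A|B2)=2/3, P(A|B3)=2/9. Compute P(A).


P(A) = P(A|B1)P(B1) + P(A|B2)P(B2) + P(A|B3)P(B3)
= 1/4*3/13 + 2/3*7/13 + 2/9*3/13
= 3/52 + 14/39 + 2/39 = 73/156

73/156


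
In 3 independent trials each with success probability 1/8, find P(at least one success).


P(at least one) = 1 - P(none)
P(none) = (1 - 1/8)^3 = (7/8)^3 = 343/512
P(at least one) = 1 - 343/512 = 169/512

169/512


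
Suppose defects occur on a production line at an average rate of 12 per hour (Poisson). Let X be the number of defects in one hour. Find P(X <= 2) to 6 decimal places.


P(X<=2) = e^(-12)*12^0/0! + e^(-12)*12^1/1! + e^(-12)*12^2/2!
≈ 0.0000061442 + 0.0000737305 + 0.0004423833
= 0.0005222580
≈ 0.000522

0.000522


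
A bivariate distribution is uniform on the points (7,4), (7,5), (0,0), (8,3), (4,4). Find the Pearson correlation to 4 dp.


Cov(X,Y) = 3.9600, Var(X) = 8.5600, Var(Y) = 2.9600
rho = Cov/(sqrt(VarX)*sqrt(VarY)) = 0.7867

0.7867


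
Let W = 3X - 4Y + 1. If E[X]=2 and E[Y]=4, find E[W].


E[3X - 4Y + 1] = 3*E[X] - 4*E[Y] + 1
= (3)*(2) + (-4)*(4) + (1)
= 6 - 16 + 1 = -9

-9


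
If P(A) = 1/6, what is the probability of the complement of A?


P(A') = 1 - P(A) = 1 - 1/6 = 5/6

5/6


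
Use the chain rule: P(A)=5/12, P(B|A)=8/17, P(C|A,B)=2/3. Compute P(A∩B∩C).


P(A∩B∩C) = P(A) * P(B|A) * P(C|A∩B)
= 5/12 * 8/17 * 2/3
= 10/51 * 2/3 = 20/153

20/153


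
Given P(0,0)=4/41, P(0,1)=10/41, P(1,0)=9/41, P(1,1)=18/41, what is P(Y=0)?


P(Y=0) = P(0,0)+P(1,0) = 4/41 + 9/41 = 13/41

13/41


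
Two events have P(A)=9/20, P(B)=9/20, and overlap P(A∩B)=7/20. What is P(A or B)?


P(A∪B) = P(A) + P(B) - P(A∩B)
= 9/20 + 9/20 - 7/20 = 11/20

11/20


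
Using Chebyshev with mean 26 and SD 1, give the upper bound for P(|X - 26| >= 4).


k = 4/1 = 4
Chebyshev: P(|X-mu| >= k*sigma) <= 1/k^2 = 1/4^2 = 1/16

1/16


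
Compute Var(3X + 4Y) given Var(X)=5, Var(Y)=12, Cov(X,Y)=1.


Var(3X + 4Y) = 3^2*Var(X) + 4^2*Var(Y) + 2*3*4*Cov(X,Y)
= 9*5 + 16*12 + 24*1
= 45 + 192 + 24 = 261

261


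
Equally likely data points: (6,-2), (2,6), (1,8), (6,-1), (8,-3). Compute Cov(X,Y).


E[X]=23/5, E[Y]=8/5, E[XY]=-22/5
Cov(X,Y) = E[XY] - E[X]E[Y] = -22/5 - 23/5*8/5 = -294/25

-294/25


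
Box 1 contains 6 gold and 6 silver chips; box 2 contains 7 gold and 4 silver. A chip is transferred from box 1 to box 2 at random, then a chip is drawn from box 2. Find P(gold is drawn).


P(transfer gold) = 6/12 = 1/2; P(transfer silver) = 1/2
If gold transferred: Urn II has 8 gold of 12, so P(gold|gold moved) = 2/3
If silver transferred: Urn II has 7 gold of 12, so P(gold|silver moved) = 7/12
By total probability: P(gold) = 1/2*2/3 + 1/2*7/12 = 5/8

5/8


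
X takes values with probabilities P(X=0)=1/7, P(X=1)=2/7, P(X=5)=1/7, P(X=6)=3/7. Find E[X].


E[X] = sum(x * P(x))
= 0*1/7 + 1*2/7 + 5*1/7 + 6*3/7
= 25/7

25/7


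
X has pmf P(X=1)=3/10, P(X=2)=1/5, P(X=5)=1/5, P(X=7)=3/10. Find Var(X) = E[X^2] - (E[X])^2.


E[X] = 19/5, E[X^2] = 104/5
Var(X) = E[X^2] - (E[X])^2 = 104/5 - (19/5)^2 = 159/25

159/25


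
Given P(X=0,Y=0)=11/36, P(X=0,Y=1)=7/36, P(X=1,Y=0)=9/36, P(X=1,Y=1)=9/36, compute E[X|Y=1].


P(Y=1) = 16/36
E[X|Y=1] = (0*7 + 1*9)/16 = 9/16

9/16


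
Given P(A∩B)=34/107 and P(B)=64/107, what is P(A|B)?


P(A|B) = P(A∩B)/P(B) = (34/107)/(64/107) = 34/64 = 17/32

17/32


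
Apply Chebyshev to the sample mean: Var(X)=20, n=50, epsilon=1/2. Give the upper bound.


Var(Xbar) = Var(X)/n = 20/50
Chebyshev: P(|Xbar-mu| >= 1/2) <= Var(Xbar)/(1/2)^2 = (2/5)/(1/4) = 8/5
Bound exceeds 1, so trivial bound: 1

1


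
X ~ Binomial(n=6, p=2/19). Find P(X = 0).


P(X=0) = C(6,0) * p^0 * (1-p)^6
= 1 * 1 * 24137569/47045881
= 24137569/47045881

24137569/47045881


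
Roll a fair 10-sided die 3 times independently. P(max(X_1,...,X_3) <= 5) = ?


P(max <= 5) = P(all X_i <= 5) = (P(X_1 <= 5))^3
= (5/10)^3 = (1/2)^3 = 1/8

1/8


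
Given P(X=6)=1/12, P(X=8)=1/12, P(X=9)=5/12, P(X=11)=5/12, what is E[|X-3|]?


E[|X-3|] = sum(g(x)*P(x))
= 3*1/12 + 5*1/12 + 6*5/12 + 8*5/12
= 13/2

13/2


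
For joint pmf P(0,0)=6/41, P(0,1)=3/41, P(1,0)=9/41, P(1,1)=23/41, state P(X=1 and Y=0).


Read from table: P(X=1, Y=0) = 9/41

9/41


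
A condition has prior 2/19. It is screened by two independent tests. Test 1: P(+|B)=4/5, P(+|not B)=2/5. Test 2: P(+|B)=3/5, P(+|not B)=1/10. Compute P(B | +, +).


After test 1: P(+) = 4/5*2/19 + 2/5*17/19 = 42/95
P(B|+) = (8/95)/(42/95) = 4/21
After test 2 (use post1 as new prior): P(+) = 3/5*4/21 + 1/10*17/21 = 41/210
P(B|+,+) = (4/35)/(41/210) = 24/41

24/41


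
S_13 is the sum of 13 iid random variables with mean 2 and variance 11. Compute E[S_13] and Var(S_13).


E[S_n] = n*mu = 13*2 = 26
Var(S_n) = n*sigma^2 = 13*11 = 143

E[S_13]=26, Var(S_13)=143


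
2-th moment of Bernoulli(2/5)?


For Bernoulli: X in {0,1}
E[X^2] = 0^2*(1-2/5) + 1^2*2/5 = 2/5

2/5


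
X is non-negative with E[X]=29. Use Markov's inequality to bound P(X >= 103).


Markov: P(X >= a) <= E[X]/a
P(X >= 103) <= 29/103

29/103


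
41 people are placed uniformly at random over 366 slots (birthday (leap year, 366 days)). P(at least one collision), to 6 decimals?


P(all different) = prod((366-i)/366 for i=0..40) = 0.097493
P(at least one match) = 1 - 0.097493 = 0.902507

0.902507


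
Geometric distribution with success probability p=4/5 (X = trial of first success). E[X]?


For geometric (trials until first success), E[X] = 1/p = 1/(4/5) = 5/4

5/4


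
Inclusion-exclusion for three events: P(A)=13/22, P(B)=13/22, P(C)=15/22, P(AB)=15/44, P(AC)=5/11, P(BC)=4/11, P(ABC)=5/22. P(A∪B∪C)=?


P(A∪B∪C) = P(A)+P(B)+P(C) - P(AB)-P(AC)-P(BC) + P(ABC)
= 13/22+13/22+15/22 - 15/44-5/11-4/11 + 5/22
= 41/44

41/44


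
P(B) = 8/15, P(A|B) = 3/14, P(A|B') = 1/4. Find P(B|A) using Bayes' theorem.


P(A) = P(A|B)P(B) + P(A|B')P(B') = 3/14*8/15 + 1/4*7/15 = 97/420
P(B|A) = P(A|B)P(B)/P(A) = (4/35)/(97/420) = 48/97

48/97


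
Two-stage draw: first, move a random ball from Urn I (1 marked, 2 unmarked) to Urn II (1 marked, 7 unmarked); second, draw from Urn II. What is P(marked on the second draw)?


P(transfer marked) = 1/3; P(transfer unmarked) = 2/3
If marked transferred: Urn II has 2 marked of 9, so P(marked|marked moved) = 2/9
If unmarked transferred: Urn II has 1 marked of 9, so P(marked|unmarked moved) = 1/9
By total probability: P(marked) = 1/3*2/9 + 2/3*1/9 = 4/27

4/27


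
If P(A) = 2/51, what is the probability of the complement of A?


P(A') = 1 - P(A) = 1 - 2/51 = 49/51

49/51


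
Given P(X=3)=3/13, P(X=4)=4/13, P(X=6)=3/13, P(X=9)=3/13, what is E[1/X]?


E[1/X] = sum(g(x)*P(x))
= 1/3*3/13 + 1/4*4/13 + 1/6*3/13 + 1/9*3/13
= 17/78

17/78


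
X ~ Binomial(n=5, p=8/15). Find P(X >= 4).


P(X>=4) = P(X=4) + P(X=5)
= 28672/151875 + 32768/759375
= 176128/759375

176128/759375


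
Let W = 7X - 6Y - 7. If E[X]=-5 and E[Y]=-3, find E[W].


E[7X - 6Y - 7] = 7*E[X] - 6*E[Y] - 7
= (7)*(-5) + (-6)*(-3) + (-7)
= -35 + 18 - 7 = -24

-24


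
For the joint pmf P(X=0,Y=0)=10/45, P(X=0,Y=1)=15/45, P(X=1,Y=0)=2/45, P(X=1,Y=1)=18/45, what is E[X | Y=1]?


P(Y=1) = 33/45
E[X|Y=1] = (0*15 + 1*18)/33 = 18/33 = 6/11

6/11


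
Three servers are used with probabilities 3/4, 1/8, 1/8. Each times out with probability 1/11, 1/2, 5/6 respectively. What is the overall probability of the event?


P(A) = P(A|B1)P(B1) + P(A|B2)P(B2) + P(A|B3)P(B3)
= 1/11*3/4 + 1/2*1/8 + 5/6*1/8
= 3/44 + 1/16 + 5/48 = 31/132

31/132


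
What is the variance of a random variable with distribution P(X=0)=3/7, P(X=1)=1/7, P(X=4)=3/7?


E[X] = 13/7, E[X^2] = 7
Var(X) = E[X^2] - (E[X])^2 = 7 - (13/7)^2 = 174/49

174/49


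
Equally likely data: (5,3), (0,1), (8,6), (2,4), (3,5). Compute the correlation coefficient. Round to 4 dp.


Cov(X,Y) = 3.5200, Var(X) = 7.4400, Var(Y) = 2.9600
rho = Cov/(sqrt(VarX)*sqrt(VarY)) = 0.7501

0.7501


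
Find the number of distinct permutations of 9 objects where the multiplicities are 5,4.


9! = 362880
Denominator: 5!=120 * 4!=24
Coefficient = 362880 / 2880 = 126

126


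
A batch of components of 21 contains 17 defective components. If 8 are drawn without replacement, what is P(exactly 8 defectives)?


P(X=8) = C(17,8)*C(4,0) / C(21,8)
= 24310*1 / 203490
= 24310/203490 = 143/1197

143/1197


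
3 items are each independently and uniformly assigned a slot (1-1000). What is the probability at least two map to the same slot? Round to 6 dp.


P(all different) = prod((1000-i)/1000 for i=0..2) = 0.997002
P(at least one match) = 1 - 0.997002 = 0.002998

0.002998


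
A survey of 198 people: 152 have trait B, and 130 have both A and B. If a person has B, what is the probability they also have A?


P(A|B) = P(A∩B)/P(B) = (130/198)/(152/198) = 130/152 = 65/76

65/76


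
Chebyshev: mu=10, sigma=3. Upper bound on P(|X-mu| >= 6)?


k = 6/3 = 2
Chebyshev: P(|X-mu| >= k*sigma) <= 1/k^2 = 1/2^2 = 1/4

1/4


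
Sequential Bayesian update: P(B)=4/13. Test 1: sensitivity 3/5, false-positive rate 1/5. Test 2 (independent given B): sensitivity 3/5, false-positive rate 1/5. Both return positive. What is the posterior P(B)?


After test 1: P(+) = 3/5*4/13 + 1/5*9/13 = 21/65
P(B|+) = (12/65)/(21/65) = 4/7
After test 2 (use post1 as new prior): P(+) = 3/5*4/7 + 1/5*3/7 = 3/7
P(B|+,+) = (12/35)/(3/7) = 4/5

4/5


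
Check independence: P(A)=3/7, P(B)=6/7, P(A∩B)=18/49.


P(A)*P(B) = 3/7*6/7 = 18/49
P(A∩B) = 18/49, which equals P(A)P(B), so independent

Yes, A and B are independent


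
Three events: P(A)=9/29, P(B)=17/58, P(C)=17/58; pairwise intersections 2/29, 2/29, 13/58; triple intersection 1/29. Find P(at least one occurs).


P(A∪B∪C) = P(A)+P(B)+P(C) - P(AB)-P(AC)-P(BC) + P(ABC)
= 9/29+17/58+17/58 - 2/29-2/29-13/58 + 1/29
= 33/58

33/58


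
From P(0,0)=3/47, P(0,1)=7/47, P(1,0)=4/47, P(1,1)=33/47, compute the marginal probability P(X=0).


P(X=0) = P(0,0)+P(0,1) = 3/47 + 7/47 = 10/47

10/47


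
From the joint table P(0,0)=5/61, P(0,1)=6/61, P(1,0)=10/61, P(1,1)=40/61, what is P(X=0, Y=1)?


Read from table: P(X=0, Y=1) = 6/61

6/61


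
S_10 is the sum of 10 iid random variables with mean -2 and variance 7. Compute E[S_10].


E[S_n] = n*E[X_1] = 10*-2 = -20

-20


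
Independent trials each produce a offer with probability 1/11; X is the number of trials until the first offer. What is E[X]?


For geometric (trials until first success), E[X] = 1/p = 1/(1/11) = 11

11


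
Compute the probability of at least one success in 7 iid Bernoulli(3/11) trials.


P(at least one) = 1 - P(none)
P(none) = (1 - 3/11)^7 = (8/11)^7 = 2097152/19487171
P(at least one) = 1 - 2097152/19487171 = 17390019/19487171

17390019/19487171


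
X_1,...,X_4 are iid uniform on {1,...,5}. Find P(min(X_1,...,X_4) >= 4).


P(min >= 4) = P(all X_i >= 4) = (P(X_1 >= 4))^4
= (2/5)^4 = 16/625

16/625


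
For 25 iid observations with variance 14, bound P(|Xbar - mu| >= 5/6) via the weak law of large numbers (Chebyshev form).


Var(Xbar) = Var(X)/n = 14/25
Chebyshev: P(|Xbar-mu| >= 5/6) <= Var(Xbar)/(5/6)^2 = (14/25)/(25/36) = 504/625

504/625


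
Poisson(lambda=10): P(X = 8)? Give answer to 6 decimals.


P(X=8) = e^(-10) * 10^8 / 8!
≈ 0.00004539992976 * 100000000 / 40320
≈ 0.112599

0.112599


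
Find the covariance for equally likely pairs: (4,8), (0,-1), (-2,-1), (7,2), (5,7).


E[X]=14/5, E[Y]=3, E[XY]=83/5
Cov(X,Y) = E[XY] - E[X]E[Y] = 83/5 - 14/5*3 = 41/5

41/5


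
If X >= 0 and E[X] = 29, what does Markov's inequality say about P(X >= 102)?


Markov: P(X >= a) <= E[X]/a
P(X >= 102) <= 29/102

29/102


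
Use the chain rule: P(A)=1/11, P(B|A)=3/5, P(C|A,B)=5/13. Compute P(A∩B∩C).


P(A∩B∩C) = P(A) * P(B|A) * P(C|A∩B)
= 1/11 * 3/5 * 5/13
= 3/55 * 5/13 = 3/143

3/143


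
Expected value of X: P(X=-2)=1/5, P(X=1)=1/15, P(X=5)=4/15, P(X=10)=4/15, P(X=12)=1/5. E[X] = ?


E[X] = sum(x * P(x))
= -2*1/5 + 1*1/15 + 5*4/15 + 10*4/15 + 12*1/5
= 91/15

91/15


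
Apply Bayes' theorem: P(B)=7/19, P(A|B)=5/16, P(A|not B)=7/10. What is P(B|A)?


P(A) = P(A|B)P(B) + P(A|B')P(B') = 5/16*7/19 + 7/10*12/19 = 847/1520
P(B|A) = P(A|B)P(B)/P(A) = (35/304)/(847/1520) = 25/121

25/121


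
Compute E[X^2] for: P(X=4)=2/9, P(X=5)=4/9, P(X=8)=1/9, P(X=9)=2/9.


E[X^2] = sum(x^2 * P(x))
= 16*2/9 + 25*4/9 + 64*1/9 + 81*2/9
= 358/9

358/9


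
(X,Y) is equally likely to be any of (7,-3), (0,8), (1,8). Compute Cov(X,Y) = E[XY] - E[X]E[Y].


E[X]=8/3, E[Y]=13/3, E[XY]=-13/3
Cov(X,Y) = E[XY] - E[X]E[Y] = -13/3 - 8/3*13/3 = -143/9

-143/9


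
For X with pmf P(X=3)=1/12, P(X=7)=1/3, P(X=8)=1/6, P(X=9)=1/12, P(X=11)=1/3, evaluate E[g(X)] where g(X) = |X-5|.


E[|X-5|] = sum(g(x)*P(x))
= 2*1/12 + 2*1/3 + 3*1/6 + 4*1/12 + 6*1/3
= 11/3

11/3


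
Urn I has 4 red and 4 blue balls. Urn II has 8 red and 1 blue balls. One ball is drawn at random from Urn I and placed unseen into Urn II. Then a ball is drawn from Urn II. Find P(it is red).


P(transfer red) = 4/8 = 1/2; P(transfer blue) = 1/2
If red transferred: Urn II has 9 red of 10, so P(red|red moved) = 9/10
If blue transferred: Urn II has 8 red of 10, so P(red|blue moved) = 4/5
By total probability: P(red) = 1/2*9/10 + 1/2*4/5 = 17/20

17/20


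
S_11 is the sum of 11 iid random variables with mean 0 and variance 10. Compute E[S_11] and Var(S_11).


E[S_n] = n*mu = 11*0 = 0
Var(S_n) = n*sigma^2 = 11*10 = 110

E[S_11]=0, Var(S_11)=110


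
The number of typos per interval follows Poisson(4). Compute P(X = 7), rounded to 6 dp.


P(X=7) = e^(-4) * 4^7 / 7!
≈ 0.01831563889 * 16384 / 5040
≈ 0.059540

0.059540


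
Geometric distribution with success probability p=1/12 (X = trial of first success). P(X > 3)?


P(X > 3) = P(first 3 trials all fail) = (1-p)^3 = (11/12)^3 = 1331/1728

1331/1728


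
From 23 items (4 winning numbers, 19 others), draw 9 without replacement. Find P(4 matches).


P(X=4) = C(4,4)*C(19,5) / C(23,9)
= 1*11628 / 817190
= 11628/817190 = 18/1265

18/1265


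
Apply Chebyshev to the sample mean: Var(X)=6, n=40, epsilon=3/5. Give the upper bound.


Var(Xbar) = Var(X)/n = 6/40
Chebyshev: P(|Xbar-mu| >= 3/5) <= Var(Xbar)/(3/5)^2 = (3/20)/(9/25) = 5/12

5/12


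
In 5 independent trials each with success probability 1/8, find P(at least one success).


P(at least one) = 1 - P(none)
P(none) = (1 - 1/8)^5 = (7/8)^5 = 16807/32768
P(at least one) = 1 - 16807/32768 = 15961/32768

15961/32768


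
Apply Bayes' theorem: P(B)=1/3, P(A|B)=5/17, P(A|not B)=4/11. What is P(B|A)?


P(A) = P(A|B)P(B) + P(A|B')P(B') = 5/17*1/3 + 4/11*2/3 = 191/561
P(B|A) = P(A|B)P(B)/P(A) = (5/51)/(191/561) = 55/191

55/191


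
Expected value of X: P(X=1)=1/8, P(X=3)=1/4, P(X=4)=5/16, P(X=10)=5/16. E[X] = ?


E[X] = sum(x * P(x))
= 1*1/8 + 3*1/4 + 4*5/16 + 10*5/16
= 21/4

21/4


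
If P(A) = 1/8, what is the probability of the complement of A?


P(A') = 1 - P(A) = 1 - 1/8 = 7/8

7/8


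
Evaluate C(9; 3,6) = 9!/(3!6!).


9! = 362880
Denominator: 3!=6 * 6!=720
Coefficient = 362880 / 4320 = 84

84


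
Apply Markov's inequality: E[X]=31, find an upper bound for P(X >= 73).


Markov: P(X >= a) <= E[X]/a
P(X >= 73) <= 31/73

31/73


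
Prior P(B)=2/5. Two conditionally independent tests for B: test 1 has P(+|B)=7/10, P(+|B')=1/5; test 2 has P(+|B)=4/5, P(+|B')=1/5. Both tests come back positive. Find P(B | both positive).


After test 1: P(+) = 7/10*2/5 + 1/5*3/5 = 2/5
P(B|+) = (7/25)/(2/5) = 7/10
After test 2 (use post1 as new prior): P(+) = 4/5*7/10 + 1/5*3/10 = 31/50
P(B|+,+) = (14/25)/(31/50) = 28/31

28/31


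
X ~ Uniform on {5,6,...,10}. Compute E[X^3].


E[X^3] = (1/6) * sum(x^3 for x=5..10)
= 2925/6 = 975/2

975/2


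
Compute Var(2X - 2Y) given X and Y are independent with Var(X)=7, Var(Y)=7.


Independence => Cov(X,Y)=0
Var(2X - 2Y) = 2^2*Var(X) + (-2)^2*Var(Y)
= 4*7 + 4*7 = 56

56


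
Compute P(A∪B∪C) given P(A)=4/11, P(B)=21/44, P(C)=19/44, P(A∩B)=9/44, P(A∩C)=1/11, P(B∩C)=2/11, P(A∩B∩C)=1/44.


P(A∪B∪C) = P(A)+P(B)+P(C) - P(AB)-P(AC)-P(BC) + P(ABC)
= 4/11+21/44+19/44 - 9/44-1/11-2/11 + 1/44
= 9/11

9/11


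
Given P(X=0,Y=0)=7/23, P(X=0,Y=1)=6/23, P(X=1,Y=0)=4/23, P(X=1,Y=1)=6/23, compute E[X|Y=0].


P(Y=0) = 11/23
E[X|Y=0] = (0*7 + 1*4)/11 = 4/11

4/11


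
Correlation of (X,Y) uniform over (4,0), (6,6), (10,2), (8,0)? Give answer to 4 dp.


Cov(X,Y) = 0.0000, Var(X) = 5.0000, Var(Y) = 6.0000
rho = Cov/(sqrt(VarX)*sqrt(VarY)) = 0.0000

0.0000


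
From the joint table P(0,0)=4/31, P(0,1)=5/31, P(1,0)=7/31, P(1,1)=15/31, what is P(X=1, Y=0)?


Read from table: P(X=1, Y=0) = 7/31

7/31


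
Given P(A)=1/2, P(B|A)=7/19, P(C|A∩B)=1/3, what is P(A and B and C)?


P(A∩B∩C) = P(A) * P(B|A) * P(C|A∩B)
= 1/2 * 7/19 * 1/3
= 7/38 * 1/3 = 7/114

7/114


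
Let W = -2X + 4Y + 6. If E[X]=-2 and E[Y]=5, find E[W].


E[-2X + 4Y + 6] = -2*E[X] + 4*E[Y] + 6
= (-2)*(-2) + (4)*(5) + (6)
= 4 + 20 + 6 = 30

30


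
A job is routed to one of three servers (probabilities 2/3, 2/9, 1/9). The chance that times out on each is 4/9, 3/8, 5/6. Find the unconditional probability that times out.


P(A) = P(A|B1)P(B1) + P(A|B2)P(B2) + P(A|B3)P(B3)
= 4/9*2/3 + 3/8*2/9 + 5/6*1/9
= 8/27 + 1/12 + 5/54 = 17/36

17/36


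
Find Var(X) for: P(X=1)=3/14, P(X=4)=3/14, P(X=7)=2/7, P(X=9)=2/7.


E[X] = 79/14, E[X^2] = 571/14
Var(X) = E[X^2] - (E[X])^2 = 571/14 - (79/14)^2 = 1753/196

1753/196


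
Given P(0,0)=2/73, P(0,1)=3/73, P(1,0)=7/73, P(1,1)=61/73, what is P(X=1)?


P(X=1) = P(1,0)+P(1,1) = 7/73 + 61/73 = 68/73

68/73


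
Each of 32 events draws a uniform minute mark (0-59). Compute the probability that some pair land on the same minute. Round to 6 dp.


P(all different) = prod((60-i)/60 for i=0..31) = 0.000034
P(at least one match) = 1 - 0.000034 = 0.999966

0.999966


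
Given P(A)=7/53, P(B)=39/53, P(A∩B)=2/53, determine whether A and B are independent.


P(A)*P(B) = 7/53*39/53 = 273/2809
P(A∩B) = 2/53 != 273/2809, so not independent

No, A and B are not independent


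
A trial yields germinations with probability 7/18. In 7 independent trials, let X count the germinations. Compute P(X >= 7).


P(X>=7) = P(X=7)
= 823543/612220032
= 823543/612220032

823543/612220032


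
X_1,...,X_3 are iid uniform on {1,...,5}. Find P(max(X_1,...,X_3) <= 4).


P(max <= 4) = P(all X_i <= 4) = (P(X_1 <= 4))^3
= (4/5)^3 = 64/125

64/125


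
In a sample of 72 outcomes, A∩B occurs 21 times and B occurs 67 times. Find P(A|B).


P(A|B) = P(A∩B)/P(B) = (21/72)/(67/72) = 21/67

21/67


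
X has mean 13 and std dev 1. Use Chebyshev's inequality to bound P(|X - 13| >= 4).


k = 4/1 = 4
Chebyshev: P(|X-mu| >= k*sigma) <= 1/k^2 = 1/4^2 = 1/16

1/16


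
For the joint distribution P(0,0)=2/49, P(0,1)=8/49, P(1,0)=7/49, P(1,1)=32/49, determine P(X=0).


P(X=0) = P(0,0)+P(0,1) = 2/49 + 8/49 = 10/49

10/49


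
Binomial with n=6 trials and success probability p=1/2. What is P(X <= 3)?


P(X<=3) = P(X=0) + P(X=1) + P(X=2) + P(X=3)
= 1/64 + 3/32 + 15/64 + 5/16
= 21/32

21/32
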